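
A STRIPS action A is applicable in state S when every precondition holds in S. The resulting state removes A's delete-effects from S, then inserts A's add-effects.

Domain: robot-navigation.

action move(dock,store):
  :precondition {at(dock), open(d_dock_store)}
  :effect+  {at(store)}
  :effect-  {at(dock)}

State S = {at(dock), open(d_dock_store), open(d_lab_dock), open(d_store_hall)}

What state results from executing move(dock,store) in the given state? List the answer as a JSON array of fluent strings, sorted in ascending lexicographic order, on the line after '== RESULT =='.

Compute (S \ del) ∪ add:
  pre ⊆ S: {at(dock), open(d_dock_store)} ⊆ S  — applicable
  S \ del = {open(d_dock_store), open(d_lab_dock), open(d_store_hall)}
  ∪ add   = {at(store), open(d_dock_store), open(d_lab_dock), open(d_store_hall)}

== RESULT ==
["at(store)", "open(d_dock_store)", "open(d_lab_dock)", "open(d_store_hall)"]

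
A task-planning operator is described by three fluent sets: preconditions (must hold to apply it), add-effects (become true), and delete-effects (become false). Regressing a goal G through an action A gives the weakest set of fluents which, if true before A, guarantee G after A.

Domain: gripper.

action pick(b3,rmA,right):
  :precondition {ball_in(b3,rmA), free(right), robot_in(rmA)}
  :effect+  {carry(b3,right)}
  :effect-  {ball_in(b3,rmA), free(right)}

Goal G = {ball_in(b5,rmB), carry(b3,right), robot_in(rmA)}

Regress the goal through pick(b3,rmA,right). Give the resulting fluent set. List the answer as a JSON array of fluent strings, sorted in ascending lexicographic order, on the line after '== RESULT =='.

Compute (G \ add) ∪ pre:
  G ∩ del = {}  (empty — regression defined)
  G \ add = {ball_in(b5,rmB), carry(b3,right), robot_in(rmA)} \ {carry(b3,right)} = {ball_in(b5,rmB), robot_in(rmA)}
  ∪ pre   = {ball_in(b5,rmB), robot_in(rmA)} ∪ {ball_in(b3,rmA), free(right), robot_in(rmA)}
          = {ball_in(b3,rmA), ball_in(b5,rmB), free(right), robot_in(rmA)}

== RESULT ==
["ball_in(b3,rmA)", "ball_in(b5,rmB)", "free(right)", "robot_in(rmA)"]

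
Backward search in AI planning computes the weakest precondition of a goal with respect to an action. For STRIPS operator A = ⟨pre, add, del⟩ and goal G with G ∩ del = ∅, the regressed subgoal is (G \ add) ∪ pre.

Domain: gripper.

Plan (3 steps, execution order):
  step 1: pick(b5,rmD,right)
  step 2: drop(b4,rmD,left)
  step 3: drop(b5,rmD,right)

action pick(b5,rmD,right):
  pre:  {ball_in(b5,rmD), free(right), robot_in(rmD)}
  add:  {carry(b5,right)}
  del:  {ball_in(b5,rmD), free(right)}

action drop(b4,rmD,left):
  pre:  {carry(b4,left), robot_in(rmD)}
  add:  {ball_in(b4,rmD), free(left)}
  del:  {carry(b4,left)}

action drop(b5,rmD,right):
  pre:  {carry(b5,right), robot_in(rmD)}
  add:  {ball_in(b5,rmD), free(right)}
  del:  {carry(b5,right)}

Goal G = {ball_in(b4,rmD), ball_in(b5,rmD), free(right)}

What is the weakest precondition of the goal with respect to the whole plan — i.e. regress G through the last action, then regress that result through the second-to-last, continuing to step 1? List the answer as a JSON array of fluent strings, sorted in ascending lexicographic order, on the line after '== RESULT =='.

Regress step by step:
  through step 3 (drop(b5,rmD,right)): drop {ball_in(b5,rmD), free(right)}, keep {ball_in(b4,rmD)}, require {carry(b5,right), robot_in(rmD)}
    → {ball_in(b4,rmD), carry(b5,right), robot_in(rmD)}
  through step 2 (drop(b4,rmD,left)): drop {ball_in(b4,rmD)}, keep {carry(b5,right), robot_in(rmD)}, require {carry(b4,left), robot_in(rmD)}
    → {carry(b4,left), carry(b5,right), robot_in(rmD)}
  through step 1 (pick(b5,rmD,right)): drop {carry(b5,right)}, keep {carry(b4,left), robot_in(rmD)}, require {ball_in(b5,rmD), free(right), robot_in(rmD)}
    → {ball_in(b5,rmD), carry(b4,left), free(right), robot_in(rmD)}

== RESULT ==
["ball_in(b5,rmD)", "carry(b4,left)", "free(right)", "robot_in(rmD)"]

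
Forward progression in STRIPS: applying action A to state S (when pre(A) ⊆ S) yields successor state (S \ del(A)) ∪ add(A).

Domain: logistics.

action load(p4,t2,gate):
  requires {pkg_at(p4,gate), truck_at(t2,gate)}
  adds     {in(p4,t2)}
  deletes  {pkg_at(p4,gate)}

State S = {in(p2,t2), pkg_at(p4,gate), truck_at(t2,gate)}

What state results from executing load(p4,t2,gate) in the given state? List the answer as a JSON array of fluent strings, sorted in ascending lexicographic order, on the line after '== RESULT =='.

Compute (S \ del) ∪ add:
  pre ⊆ S: {pkg_at(p4,gate), truck_at(t2,gate)} ⊆ S  — applicable
  S \ del = {in(p2,t2), truck_at(t2,gate)}
  ∪ add   = {in(p2,t2), in(p4,t2), truck_at(t2,gate)}

== RESULT ==
["in(p2,t2)", "in(p4,t2)", "truck_at(t2,gate)"]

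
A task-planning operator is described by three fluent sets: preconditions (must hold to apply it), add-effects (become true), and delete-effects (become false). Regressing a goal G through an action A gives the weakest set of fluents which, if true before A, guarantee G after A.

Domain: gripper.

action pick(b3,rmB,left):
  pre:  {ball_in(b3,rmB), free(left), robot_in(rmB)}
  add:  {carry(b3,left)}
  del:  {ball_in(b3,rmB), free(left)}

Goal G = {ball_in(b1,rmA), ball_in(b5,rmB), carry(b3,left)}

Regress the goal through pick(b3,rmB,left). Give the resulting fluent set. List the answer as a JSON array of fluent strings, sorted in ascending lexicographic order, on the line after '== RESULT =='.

Regress:
  G ∩ del = {}  (empty — regression defined)
  G \ add = {ball_in(b1,rmA), ball_in(b5,rmB), carry(b3,left)} \ {carry(b3,left)} = {ball_in(b1,rmA), ball_in(b5,rmB)}
  ∪ pre   = {ball_in(b1,rmA), ball_in(b5,rmB)} ∪ {ball_in(b3,rmB), free(left), robot_in(rmB)}
          = {ball_in(b1,rmA), ball_in(b3,rmB), ball_in(b5,rmB), free(left), robot_in(rmB)}

== RESULT ==
["ball_in(b1,rmA)", "ball_in(b3,rmB)", "ball_in(b5,rmB)", "free(left)", "robot_in(rmB)"]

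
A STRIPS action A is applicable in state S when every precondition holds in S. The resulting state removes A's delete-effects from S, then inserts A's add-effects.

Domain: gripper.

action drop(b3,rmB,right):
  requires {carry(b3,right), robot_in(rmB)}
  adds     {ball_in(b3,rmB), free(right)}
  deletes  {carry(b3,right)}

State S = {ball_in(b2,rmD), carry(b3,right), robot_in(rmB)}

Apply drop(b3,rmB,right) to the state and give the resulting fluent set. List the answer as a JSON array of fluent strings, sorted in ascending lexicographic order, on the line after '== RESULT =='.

Compute (S \ del) ∪ add:
  pre ⊆ S: {carry(b3,right), robot_in(rmB)} ⊆ S  — applicable
  S \ del = {ball_in(b2,rmD), robot_in(rmB)}
  ∪ add   = {ball_in(b2,rmD), ball_in(b3,rmB), free(right), robot_in(rmB)}

== RESULT ==
["ball_in(b2,rmD)", "ball_in(b3,rmB)", "free(right)", "robot_in(rmB)"]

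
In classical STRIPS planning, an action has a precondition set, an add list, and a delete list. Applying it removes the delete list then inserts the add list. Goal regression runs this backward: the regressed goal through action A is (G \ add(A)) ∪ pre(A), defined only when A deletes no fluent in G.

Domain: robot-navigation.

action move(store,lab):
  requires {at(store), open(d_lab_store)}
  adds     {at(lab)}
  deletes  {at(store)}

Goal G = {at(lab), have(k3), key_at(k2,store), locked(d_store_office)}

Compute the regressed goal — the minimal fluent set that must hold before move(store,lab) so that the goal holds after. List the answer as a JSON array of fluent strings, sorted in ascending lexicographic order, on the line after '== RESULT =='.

Regress:
  G ∩ del = {}  (empty — regression defined)
  G \ add = {at(lab), have(k3), key_at(k2,store), locked(d_store_office)} \ {at(lab)} = {have(k3), key_at(k2,store), locked(d_store_office)}
  ∪ pre   = {have(k3), key_at(k2,store), locked(d_store_office)} ∪ {at(store), open(d_lab_store)}
          = {at(store), have(k3), key_at(k2,store), locked(d_store_office), open(d_lab_store)}

== RESULT ==
["at(store)", "have(k3)", "key_at(k2,store)", "locked(d_store_office)", "open(d_lab_store)"]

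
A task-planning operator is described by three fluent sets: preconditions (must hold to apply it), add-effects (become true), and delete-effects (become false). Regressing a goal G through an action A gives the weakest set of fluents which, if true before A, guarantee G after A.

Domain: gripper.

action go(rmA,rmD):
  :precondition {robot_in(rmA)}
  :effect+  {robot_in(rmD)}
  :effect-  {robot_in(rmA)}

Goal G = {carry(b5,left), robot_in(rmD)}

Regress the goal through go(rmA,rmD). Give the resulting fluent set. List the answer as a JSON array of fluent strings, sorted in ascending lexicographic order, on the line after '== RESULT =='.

Compute (G \ add) ∪ pre:
  G ∩ del = {}  (empty — regression defined)
  G \ add = {carry(b5,left), robot_in(rmD)} \ {robot_in(rmD)} = {carry(b5,left)}
  ∪ pre   = {carry(b5,left)} ∪ {robot_in(rmA)}
          = {carry(b5,left), robot_in(rmA)}

== RESULT ==
["carry(b5,left)", "robot_in(rmA)"]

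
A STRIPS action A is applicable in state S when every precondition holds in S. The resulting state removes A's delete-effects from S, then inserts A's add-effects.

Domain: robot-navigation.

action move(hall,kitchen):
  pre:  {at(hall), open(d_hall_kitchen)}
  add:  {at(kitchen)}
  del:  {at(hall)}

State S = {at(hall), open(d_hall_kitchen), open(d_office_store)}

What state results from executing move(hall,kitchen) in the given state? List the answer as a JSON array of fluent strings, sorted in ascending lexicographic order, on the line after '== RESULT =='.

Compute (S \ del) ∪ add:
  pre ⊆ S: {at(hall), open(d_hall_kitchen)} ⊆ S  — applicable
  S \ del = {open(d_hall_kitchen), open(d_office_store)}
  ∪ add   = {at(kitchen), open(d_hall_kitchen), open(d_office_store)}

== RESULT ==
["at(kitchen)", "open(d_hall_kitchen)", "open(d_office_store)"]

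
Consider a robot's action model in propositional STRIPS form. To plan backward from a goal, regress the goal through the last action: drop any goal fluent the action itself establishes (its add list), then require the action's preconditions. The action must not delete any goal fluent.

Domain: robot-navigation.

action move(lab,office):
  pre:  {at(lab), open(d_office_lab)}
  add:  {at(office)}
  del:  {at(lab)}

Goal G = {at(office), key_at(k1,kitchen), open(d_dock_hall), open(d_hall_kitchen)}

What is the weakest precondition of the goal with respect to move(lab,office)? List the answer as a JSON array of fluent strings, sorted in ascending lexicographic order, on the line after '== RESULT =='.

Compute (G \ add) ∪ pre:
  G ∩ del = {}  (empty — regression defined)
  G \ add = {at(office), key_at(k1,kitchen), open(d_dock_hall), open(d_hall_kitchen)} \ {at(office)} = {key_at(k1,kitchen), open(d_dock_hall), open(d_hall_kitchen)}
  ∪ pre   = {key_at(k1,kitchen), open(d_dock_hall), open(d_hall_kitchen)} ∪ {at(lab), open(d_office_lab)}
          = {at(lab), key_at(k1,kitchen), open(d_dock_hall), open(d_hall_kitchen), open(d_office_lab)}

== RESULT ==
["at(lab)", "key_at(k1,kitchen)", "open(d_dock_hall)", "open(d_hall_kitchen)", "open(d_office_lab)"]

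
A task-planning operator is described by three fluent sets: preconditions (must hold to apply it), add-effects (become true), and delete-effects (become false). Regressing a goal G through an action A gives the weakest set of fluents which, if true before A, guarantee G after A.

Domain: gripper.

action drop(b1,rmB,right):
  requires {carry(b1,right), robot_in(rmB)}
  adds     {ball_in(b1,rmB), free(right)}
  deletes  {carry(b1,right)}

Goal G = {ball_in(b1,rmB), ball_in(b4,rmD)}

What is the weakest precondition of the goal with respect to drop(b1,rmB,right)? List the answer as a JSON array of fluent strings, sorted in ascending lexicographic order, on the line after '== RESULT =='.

Compute (G \ add) ∪ pre:
  G ∩ del = {}  (empty — regression defined)
  G \ add = {ball_in(b1,rmB), ball_in(b4,rmD)} \ {ball_in(b1,rmB), free(right)} = {ball_in(b4,rmD)}
  ∪ pre   = {ball_in(b4,rmD)} ∪ {carry(b1,right), robot_in(rmB)}
          = {ball_in(b4,rmD), carry(b1,right), robot_in(rmB)}

== RESULT ==
["ball_in(b4,rmD)", "carry(b1,right)", "robot_in(rmB)"]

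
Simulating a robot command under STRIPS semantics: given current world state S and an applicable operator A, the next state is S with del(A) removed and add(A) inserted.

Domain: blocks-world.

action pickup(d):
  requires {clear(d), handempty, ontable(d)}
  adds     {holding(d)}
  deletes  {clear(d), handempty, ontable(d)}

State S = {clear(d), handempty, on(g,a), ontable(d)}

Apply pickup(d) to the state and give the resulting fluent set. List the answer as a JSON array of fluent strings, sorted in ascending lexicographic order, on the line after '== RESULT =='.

Progress:
  pre ⊆ S: {clear(d), handempty, ontable(d)} ⊆ S  — applicable
  S \ del = {on(g,a)}
  ∪ add   = {holding(d), on(g,a)}

== RESULT ==
["holding(d)", "on(g,a)"]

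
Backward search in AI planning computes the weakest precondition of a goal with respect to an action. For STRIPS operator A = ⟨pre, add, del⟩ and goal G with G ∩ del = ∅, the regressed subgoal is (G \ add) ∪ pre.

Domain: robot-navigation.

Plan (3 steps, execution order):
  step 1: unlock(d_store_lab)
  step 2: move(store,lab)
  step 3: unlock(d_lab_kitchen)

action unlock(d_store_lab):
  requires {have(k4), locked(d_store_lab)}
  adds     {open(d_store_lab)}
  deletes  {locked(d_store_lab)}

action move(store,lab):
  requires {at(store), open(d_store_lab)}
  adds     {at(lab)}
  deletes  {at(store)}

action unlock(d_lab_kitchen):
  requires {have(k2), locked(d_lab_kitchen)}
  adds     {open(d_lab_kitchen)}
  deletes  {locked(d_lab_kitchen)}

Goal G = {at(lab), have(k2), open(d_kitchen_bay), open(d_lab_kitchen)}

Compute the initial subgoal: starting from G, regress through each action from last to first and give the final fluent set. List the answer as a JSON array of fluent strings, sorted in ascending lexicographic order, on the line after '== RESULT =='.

Regress step by step:
  through step 3 (unlock(d_lab_kitchen)): drop {open(d_lab_kitchen)}, keep {at(lab), have(k2), open(d_kitchen_bay)}, require {have(k2), locked(d_lab_kitchen)}
    → {at(lab), have(k2), locked(d_lab_kitchen), open(d_kitchen_bay)}
  through step 2 (move(store,lab)): drop {at(lab)}, keep {have(k2), locked(d_lab_kitchen), open(d_kitchen_bay)}, require {at(store), open(d_store_lab)}
    → {at(store), have(k2), locked(d_lab_kitchen), open(d_kitchen_bay), open(d_store_lab)}
  through step 1 (unlock(d_store_lab)): drop {open(d_store_lab)}, keep {at(store), have(k2), locked(d_lab_kitchen), open(d_kitchen_bay)}, require {have(k4), locked(d_store_lab)}
    → {at(store), have(k2), have(k4), locked(d_lab_kitchen), locked(d_store_lab), open(d_kitchen_bay)}

== RESULT ==
["at(store)", "have(k2)", "have(k4)", "locked(d_lab_kitchen)", "locked(d_store_lab)", "open(d_kitchen_bay)"]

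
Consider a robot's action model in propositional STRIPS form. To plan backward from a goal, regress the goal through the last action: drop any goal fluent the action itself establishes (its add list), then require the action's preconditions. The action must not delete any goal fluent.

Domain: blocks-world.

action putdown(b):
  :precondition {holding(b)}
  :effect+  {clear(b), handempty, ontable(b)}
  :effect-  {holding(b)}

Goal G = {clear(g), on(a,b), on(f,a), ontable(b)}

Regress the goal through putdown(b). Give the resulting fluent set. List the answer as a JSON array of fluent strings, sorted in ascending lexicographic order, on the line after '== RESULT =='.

Regress:
  G ∩ del = {}  (empty — regression defined)
  G \ add = {clear(g), on(a,b), on(f,a), ontable(b)} \ {clear(b), handempty, ontable(b)} = {clear(g), on(a,b), on(f,a)}
  ∪ pre   = {clear(g), on(a,b), on(f,a)} ∪ {holding(b)}
          = {clear(g), holding(b), on(a,b), on(f,a)}

== RESULT ==
["clear(g)", "holding(b)", "on(a,b)", "on(f,a)"]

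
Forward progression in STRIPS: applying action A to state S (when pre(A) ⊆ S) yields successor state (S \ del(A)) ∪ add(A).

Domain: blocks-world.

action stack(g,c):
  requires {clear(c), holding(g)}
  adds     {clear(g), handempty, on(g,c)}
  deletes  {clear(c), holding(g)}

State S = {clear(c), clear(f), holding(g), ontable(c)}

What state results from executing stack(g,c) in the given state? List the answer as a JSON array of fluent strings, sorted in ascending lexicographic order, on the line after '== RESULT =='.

Compute (S \ del) ∪ add:
  pre ⊆ S: {clear(c), holding(g)} ⊆ S  — applicable
  S \ del = {clear(f), ontable(c)}
  ∪ add   = {clear(f), clear(g), handempty, on(g,c), ontable(c)}

== RESULT ==
["clear(f)", "clear(g)", "handempty", "on(g,c)", "ontable(c)"]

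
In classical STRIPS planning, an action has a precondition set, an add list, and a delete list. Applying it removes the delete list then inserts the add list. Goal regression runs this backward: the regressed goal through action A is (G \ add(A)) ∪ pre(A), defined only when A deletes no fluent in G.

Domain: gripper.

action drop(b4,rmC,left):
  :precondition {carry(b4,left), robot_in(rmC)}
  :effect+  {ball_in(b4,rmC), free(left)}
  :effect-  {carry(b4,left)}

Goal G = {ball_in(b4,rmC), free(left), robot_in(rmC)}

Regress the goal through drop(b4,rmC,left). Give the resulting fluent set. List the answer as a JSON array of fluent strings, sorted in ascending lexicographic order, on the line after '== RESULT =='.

Compute (G \ add) ∪ pre:
  G ∩ del = {}  (empty — regression defined)
  G \ add = {ball_in(b4,rmC), free(left), robot_in(rmC)} \ {ball_in(b4,rmC), free(left)} = {robot_in(rmC)}
  ∪ pre   = {robot_in(rmC)} ∪ {carry(b4,left), robot_in(rmC)}
          = {carry(b4,left), robot_in(rmC)}

== RESULT ==
["carry(b4,left)", "robot_in(rmC)"]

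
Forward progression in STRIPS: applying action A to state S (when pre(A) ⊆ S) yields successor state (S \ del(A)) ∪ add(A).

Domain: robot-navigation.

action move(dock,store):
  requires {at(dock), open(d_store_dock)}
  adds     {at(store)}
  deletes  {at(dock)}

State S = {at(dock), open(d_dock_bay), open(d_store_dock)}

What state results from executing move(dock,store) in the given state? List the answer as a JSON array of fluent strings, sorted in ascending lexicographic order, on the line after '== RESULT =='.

Compute (S \ del) ∪ add:
  pre ⊆ S: {at(dock), open(d_store_dock)} ⊆ S  — applicable
  S \ del = {open(d_dock_bay), open(d_store_dock)}
  ∪ add   = {at(store), open(d_dock_bay), open(d_store_dock)}

== RESULT ==
["at(store)", "open(d_dock_bay)", "open(d_store_dock)"]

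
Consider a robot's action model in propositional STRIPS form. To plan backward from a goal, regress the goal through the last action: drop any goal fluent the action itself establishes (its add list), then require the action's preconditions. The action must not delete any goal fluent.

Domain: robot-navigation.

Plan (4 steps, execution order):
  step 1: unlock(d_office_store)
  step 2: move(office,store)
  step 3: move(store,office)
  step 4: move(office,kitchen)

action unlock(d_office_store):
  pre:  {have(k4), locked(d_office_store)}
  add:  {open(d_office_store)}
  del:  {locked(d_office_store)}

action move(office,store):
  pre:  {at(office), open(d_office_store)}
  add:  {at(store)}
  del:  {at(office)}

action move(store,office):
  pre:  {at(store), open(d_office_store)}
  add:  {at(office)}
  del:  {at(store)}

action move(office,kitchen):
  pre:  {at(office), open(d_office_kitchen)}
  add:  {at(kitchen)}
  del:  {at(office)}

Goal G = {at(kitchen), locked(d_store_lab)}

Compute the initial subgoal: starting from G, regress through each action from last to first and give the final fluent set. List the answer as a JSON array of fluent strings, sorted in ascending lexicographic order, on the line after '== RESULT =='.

Regress step by step:
  through step 4 (move(office,kitchen)): drop {at(kitchen)}, keep {locked(d_store_lab)}, require {at(office), open(d_office_kitchen)}
    → {at(office), locked(d_store_lab), open(d_office_kitchen)}
  through step 3 (move(store,office)): drop {at(office)}, keep {locked(d_store_lab), open(d_office_kitchen)}, require {at(store), open(d_office_store)}
    → {at(store), locked(d_store_lab), open(d_office_kitchen), open(d_office_store)}
  through step 2 (move(office,store)): drop {at(store)}, keep {locked(d_store_lab), open(d_office_kitchen), open(d_office_store)}, require {at(office), open(d_office_store)}
    → {at(office), locked(d_store_lab), open(d_office_kitchen), open(d_office_store)}
  through step 1 (unlock(d_office_store)): drop {open(d_office_store)}, keep {at(office), locked(d_store_lab), open(d_office_kitchen)}, require {have(k4), locked(d_office_store)}
    → {at(office), have(k4), locked(d_office_store), locked(d_store_lab), open(d_office_kitchen)}

== RESULT ==
["at(office)", "have(k4)", "locked(d_office_store)", "locked(d_store_lab)", "open(d_office_kitchen)"]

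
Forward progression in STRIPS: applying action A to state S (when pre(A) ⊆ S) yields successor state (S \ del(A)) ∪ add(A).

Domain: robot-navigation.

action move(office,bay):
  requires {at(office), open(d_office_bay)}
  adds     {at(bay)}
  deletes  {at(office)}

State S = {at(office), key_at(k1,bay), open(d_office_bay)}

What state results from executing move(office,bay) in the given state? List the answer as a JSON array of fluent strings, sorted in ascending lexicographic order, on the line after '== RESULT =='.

Compute (S \ del) ∪ add:
  pre ⊆ S: {at(office), open(d_office_bay)} ⊆ S  — applicable
  S \ del = {key_at(k1,bay), open(d_office_bay)}
  ∪ add   = {at(bay), key_at(k1,bay), open(d_office_bay)}

== RESULT ==
["at(bay)", "key_at(k1,bay)", "open(d_office_bay)"]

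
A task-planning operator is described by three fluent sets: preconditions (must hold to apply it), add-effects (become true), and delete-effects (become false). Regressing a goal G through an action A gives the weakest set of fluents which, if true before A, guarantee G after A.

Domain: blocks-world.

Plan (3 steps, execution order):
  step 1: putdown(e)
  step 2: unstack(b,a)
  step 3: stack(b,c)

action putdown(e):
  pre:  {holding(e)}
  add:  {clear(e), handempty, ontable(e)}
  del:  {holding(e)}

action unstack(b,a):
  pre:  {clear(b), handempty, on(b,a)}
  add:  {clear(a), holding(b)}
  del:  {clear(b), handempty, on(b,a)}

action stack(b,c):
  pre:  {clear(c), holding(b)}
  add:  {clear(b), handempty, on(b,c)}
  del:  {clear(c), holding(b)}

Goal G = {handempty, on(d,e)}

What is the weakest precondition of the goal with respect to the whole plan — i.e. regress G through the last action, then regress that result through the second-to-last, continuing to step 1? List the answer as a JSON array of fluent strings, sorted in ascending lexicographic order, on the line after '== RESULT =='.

Regress step by step:
  through step 3 (stack(b,c)): drop {handempty}, keep {on(d,e)}, require {clear(c), holding(b)}
    → {clear(c), holding(b), on(d,e)}
  through step 2 (unstack(b,a)): drop {holding(b)}, keep {clear(c), on(d,e)}, require {clear(b), handempty, on(b,a)}
    → {clear(b), clear(c), handempty, on(b,a), on(d,e)}
  through step 1 (putdown(e)): drop {handempty}, keep {clear(b), clear(c), on(b,a), on(d,e)}, require {holding(e)}
    → {clear(b), clear(c), holding(e), on(b,a), on(d,e)}

== RESULT ==
["clear(b)", "clear(c)", "holding(e)", "on(b,a)", "on(d,e)"]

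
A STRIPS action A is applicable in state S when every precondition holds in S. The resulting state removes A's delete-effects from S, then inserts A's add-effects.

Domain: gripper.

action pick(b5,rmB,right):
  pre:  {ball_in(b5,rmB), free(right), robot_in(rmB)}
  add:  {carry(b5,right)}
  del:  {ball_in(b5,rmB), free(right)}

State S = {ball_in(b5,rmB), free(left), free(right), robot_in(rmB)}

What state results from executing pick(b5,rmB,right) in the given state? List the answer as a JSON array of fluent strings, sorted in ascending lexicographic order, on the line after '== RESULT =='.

Compute (S \ del) ∪ add:
  pre ⊆ S: {ball_in(b5,rmB), free(right), robot_in(rmB)} ⊆ S  — applicable
  S \ del = {free(left), robot_in(rmB)}
  ∪ add   = {carry(b5,right), free(left), robot_in(rmB)}

== RESULT ==
["carry(b5,right)", "free(left)", "robot_in(rmB)"]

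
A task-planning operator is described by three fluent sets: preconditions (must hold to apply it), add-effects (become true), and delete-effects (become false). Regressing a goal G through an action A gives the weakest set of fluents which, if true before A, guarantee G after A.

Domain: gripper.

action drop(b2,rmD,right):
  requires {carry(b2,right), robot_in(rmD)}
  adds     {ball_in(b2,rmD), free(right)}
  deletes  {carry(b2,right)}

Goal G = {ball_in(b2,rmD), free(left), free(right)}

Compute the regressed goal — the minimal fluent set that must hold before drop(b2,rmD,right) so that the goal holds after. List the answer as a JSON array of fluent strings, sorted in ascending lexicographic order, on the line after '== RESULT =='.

Regress:
  G ∩ del = {}  (empty — regression defined)
  G \ add = {ball_in(b2,rmD), free(left), free(right)} \ {ball_in(b2,rmD), free(right)} = {free(left)}
  ∪ pre   = {free(left)} ∪ {carry(b2,right), robot_in(rmD)}
          = {carry(b2,right), free(left), robot_in(rmD)}

== RESULT ==
["carry(b2,right)", "free(left)", "robot_in(rmD)"]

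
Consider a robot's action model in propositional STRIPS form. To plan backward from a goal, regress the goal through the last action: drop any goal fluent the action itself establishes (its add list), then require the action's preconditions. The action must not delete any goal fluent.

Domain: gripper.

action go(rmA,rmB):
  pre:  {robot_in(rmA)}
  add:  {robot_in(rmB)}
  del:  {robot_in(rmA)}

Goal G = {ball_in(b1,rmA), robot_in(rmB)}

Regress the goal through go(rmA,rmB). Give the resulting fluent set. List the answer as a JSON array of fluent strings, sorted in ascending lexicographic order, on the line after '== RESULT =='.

Regress:
  G ∩ del = {}  (empty — regression defined)
  G \ add = {ball_in(b1,rmA), robot_in(rmB)} \ {robot_in(rmB)} = {ball_in(b1,rmA)}
  ∪ pre   = {ball_in(b1,rmA)} ∪ {robot_in(rmA)}
          = {ball_in(b1,rmA), robot_in(rmA)}

== RESULT ==
["ball_in(b1,rmA)", "robot_in(rmA)"]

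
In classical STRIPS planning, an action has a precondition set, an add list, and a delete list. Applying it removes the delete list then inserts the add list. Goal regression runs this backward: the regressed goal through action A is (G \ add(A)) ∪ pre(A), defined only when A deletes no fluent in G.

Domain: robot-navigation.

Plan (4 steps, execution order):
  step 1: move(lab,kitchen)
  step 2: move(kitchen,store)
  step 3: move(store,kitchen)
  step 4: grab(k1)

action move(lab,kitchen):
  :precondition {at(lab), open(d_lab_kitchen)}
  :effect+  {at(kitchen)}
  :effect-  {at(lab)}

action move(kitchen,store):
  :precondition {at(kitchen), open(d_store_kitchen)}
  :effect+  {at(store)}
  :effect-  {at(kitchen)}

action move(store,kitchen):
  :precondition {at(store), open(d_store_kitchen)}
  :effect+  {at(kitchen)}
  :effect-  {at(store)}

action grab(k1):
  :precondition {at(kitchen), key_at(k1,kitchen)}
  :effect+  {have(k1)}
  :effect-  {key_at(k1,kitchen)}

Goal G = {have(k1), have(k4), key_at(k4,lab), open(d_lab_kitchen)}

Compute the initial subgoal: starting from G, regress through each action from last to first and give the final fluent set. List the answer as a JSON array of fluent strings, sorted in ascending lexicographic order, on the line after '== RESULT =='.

Regress step by step:
  through step 4 (grab(k1)): drop {have(k1)}, keep {have(k4), key_at(k4,lab), open(d_lab_kitchen)}, require {at(kitchen), key_at(k1,kitchen)}
    → {at(kitchen), have(k4), key_at(k1,kitchen), key_at(k4,lab), open(d_lab_kitchen)}
  through step 3 (move(store,kitchen)): drop {at(kitchen)}, keep {have(k4), key_at(k1,kitchen), key_at(k4,lab), open(d_lab_kitchen)}, require {at(store), open(d_store_kitchen)}
    → {at(store), have(k4), key_at(k1,kitchen), key_at(k4,lab), open(d_lab_kitchen), open(d_store_kitchen)}
  through step 2 (move(kitchen,store)): drop {at(store)}, keep {have(k4), key_at(k1,kitchen), key_at(k4,lab), open(d_lab_kitchen), open(d_store_kitchen)}, require {at(kitchen), open(d_store_kitchen)}
    → {at(kitchen), have(k4), key_at(k1,kitchen), key_at(k4,lab), open(d_lab_kitchen), open(d_store_kitchen)}
  through step 1 (move(lab,kitchen)): drop {at(kitchen)}, keep {have(k4), key_at(k1,kitchen), key_at(k4,lab), open(d_lab_kitchen), open(d_store_kitchen)}, require {at(lab), open(d_lab_kitchen)}
    → {at(lab), have(k4), key_at(k1,kitchen), key_at(k4,lab), open(d_lab_kitchen), open(d_store_kitchen)}

== RESULT ==
["at(lab)", "have(k4)", "key_at(k1,kitchen)", "key_at(k4,lab)", "open(d_lab_kitchen)", "open(d_store_kitchen)"]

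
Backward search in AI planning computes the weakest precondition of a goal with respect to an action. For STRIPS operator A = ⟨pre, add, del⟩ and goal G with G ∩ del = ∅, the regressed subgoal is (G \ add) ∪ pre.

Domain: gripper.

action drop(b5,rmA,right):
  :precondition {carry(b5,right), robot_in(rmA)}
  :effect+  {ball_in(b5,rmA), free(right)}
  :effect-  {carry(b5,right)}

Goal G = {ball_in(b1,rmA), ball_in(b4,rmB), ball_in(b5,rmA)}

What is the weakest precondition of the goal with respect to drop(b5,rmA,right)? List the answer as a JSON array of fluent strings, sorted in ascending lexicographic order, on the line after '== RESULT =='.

Compute (G \ add) ∪ pre:
  G ∩ del = {}  (empty — regression defined)
  G \ add = {ball_in(b1,rmA), ball_in(b4,rmB), ball_in(b5,rmA)} \ {ball_in(b5,rmA), free(right)} = {ball_in(b1,rmA), ball_in(b4,rmB)}
  ∪ pre   = {ball_in(b1,rmA), ball_in(b4,rmB)} ∪ {carry(b5,right), robot_in(rmA)}
          = {ball_in(b1,rmA), ball_in(b4,rmB), carry(b5,right), robot_in(rmA)}

== RESULT ==
["ball_in(b1,rmA)", "ball_in(b4,rmB)", "carry(b5,right)", "robot_in(rmA)"]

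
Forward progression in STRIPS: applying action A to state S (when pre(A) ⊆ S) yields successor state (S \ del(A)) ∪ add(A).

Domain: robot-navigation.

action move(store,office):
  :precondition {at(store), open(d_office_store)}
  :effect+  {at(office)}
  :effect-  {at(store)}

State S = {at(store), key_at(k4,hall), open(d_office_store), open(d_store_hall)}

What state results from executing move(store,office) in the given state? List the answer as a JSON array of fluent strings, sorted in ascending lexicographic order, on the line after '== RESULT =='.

Compute (S \ del) ∪ add:
  pre ⊆ S: {at(store), open(d_office_store)} ⊆ S  — applicable
  S \ del = {key_at(k4,hall), open(d_office_store), open(d_store_hall)}
  ∪ add   = {at(office), key_at(k4,hall), open(d_office_store), open(d_store_hall)}

== RESULT ==
["at(office)", "key_at(k4,hall)", "open(d_office_store)", "open(d_store_hall)"]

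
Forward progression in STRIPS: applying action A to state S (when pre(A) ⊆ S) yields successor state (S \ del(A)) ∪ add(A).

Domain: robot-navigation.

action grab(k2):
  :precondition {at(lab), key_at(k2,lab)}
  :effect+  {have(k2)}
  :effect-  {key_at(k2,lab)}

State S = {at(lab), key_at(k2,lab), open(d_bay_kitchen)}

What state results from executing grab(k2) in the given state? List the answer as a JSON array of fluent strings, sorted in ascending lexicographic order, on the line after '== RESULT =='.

Compute (S \ del) ∪ add:
  pre ⊆ S: {at(lab), key_at(k2,lab)} ⊆ S  — applicable
  S \ del = {at(lab), open(d_bay_kitchen)}
  ∪ add   = {at(lab), have(k2), open(d_bay_kitchen)}

== RESULT ==
["at(lab)", "have(k2)", "open(d_bay_kitchen)"]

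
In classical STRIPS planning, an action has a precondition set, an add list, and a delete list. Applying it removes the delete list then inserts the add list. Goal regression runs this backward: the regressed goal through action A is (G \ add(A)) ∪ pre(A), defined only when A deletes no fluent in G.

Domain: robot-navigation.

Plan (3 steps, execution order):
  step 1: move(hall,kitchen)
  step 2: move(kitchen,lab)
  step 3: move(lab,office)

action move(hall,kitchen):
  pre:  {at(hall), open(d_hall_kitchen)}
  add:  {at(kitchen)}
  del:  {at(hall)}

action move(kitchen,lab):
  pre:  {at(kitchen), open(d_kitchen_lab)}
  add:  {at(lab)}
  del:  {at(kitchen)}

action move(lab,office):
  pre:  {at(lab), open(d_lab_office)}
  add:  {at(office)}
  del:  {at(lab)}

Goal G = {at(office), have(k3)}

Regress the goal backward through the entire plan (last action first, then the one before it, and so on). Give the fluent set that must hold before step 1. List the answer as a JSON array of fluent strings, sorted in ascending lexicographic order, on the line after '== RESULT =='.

Work backward from the goal:
  through step 3 (move(lab,office)): drop {at(office)}, keep {have(k3)}, require {at(lab), open(d_lab_office)}
    → {at(lab), have(k3), open(d_lab_office)}
  through step 2 (move(kitchen,lab)): drop {at(lab)}, keep {have(k3), open(d_lab_office)}, require {at(kitchen), open(d_kitchen_lab)}
    → {at(kitchen), have(k3), open(d_kitchen_lab), open(d_lab_office)}
  through step 1 (move(hall,kitchen)): drop {at(kitchen)}, keep {have(k3), open(d_kitchen_lab), open(d_lab_office)}, require {at(hall), open(d_hall_kitchen)}
    → {at(hall), have(k3), open(d_hall_kitchen), open(d_kitchen_lab), open(d_lab_office)}

== RESULT ==
["at(hall)", "have(k3)", "open(d_hall_kitchen)", "open(d_kitchen_lab)", "open(d_lab_office)"]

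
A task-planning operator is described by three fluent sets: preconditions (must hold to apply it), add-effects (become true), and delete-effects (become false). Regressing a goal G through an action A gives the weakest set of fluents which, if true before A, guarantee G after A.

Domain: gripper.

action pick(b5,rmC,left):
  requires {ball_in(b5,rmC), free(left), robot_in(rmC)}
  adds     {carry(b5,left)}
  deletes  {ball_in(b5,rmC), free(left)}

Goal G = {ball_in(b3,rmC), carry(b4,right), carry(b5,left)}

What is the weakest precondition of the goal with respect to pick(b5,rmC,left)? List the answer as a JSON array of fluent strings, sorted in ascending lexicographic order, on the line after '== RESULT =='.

Compute (G \ add) ∪ pre:
  G ∩ del = {}  (empty — regression defined)
  G \ add = {ball_in(b3,rmC), carry(b4,right), carry(b5,left)} \ {carry(b5,left)} = {ball_in(b3,rmC), carry(b4,right)}
  ∪ pre   = {ball_in(b3,rmC), carry(b4,right)} ∪ {ball_in(b5,rmC), free(left), robot_in(rmC)}
          = {ball_in(b3,rmC), ball_in(b5,rmC), carry(b4,right), free(left), robot_in(rmC)}

== RESULT ==
["ball_in(b3,rmC)", "ball_in(b5,rmC)", "carry(b4,right)", "free(left)", "robot_in(rmC)"]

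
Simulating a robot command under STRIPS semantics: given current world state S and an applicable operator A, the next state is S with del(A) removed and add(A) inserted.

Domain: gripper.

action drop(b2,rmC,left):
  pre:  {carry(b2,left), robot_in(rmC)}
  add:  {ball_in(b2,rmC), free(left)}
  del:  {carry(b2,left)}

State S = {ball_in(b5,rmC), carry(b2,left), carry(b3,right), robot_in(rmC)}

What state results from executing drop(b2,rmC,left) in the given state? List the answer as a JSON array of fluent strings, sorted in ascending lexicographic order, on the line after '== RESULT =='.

Compute (S \ del) ∪ add:
  pre ⊆ S: {carry(b2,left), robot_in(rmC)} ⊆ S  — applicable
  S \ del = {ball_in(b5,rmC), carry(b3,right), robot_in(rmC)}
  ∪ add   = {ball_in(b2,rmC), ball_in(b5,rmC), carry(b3,right), free(left), robot_in(rmC)}

== RESULT ==
["ball_in(b2,rmC)", "ball_in(b5,rmC)", "carry(b3,right)", "free(left)", "robot_in(rmC)"]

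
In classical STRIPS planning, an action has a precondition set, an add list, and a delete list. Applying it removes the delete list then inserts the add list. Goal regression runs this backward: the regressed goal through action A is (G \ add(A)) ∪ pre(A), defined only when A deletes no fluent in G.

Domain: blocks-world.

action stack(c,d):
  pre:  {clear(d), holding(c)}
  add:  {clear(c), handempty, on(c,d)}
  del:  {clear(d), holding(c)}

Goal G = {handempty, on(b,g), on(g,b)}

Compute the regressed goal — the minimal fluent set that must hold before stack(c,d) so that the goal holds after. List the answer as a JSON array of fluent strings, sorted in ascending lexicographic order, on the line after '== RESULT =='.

Regress:
  G ∩ del = {}  (empty — regression defined)
  G \ add = {handempty, on(b,g), on(g,b)} \ {clear(c), handempty, on(c,d)} = {on(b,g), on(g,b)}
  ∪ pre   = {on(b,g), on(g,b)} ∪ {clear(d), holding(c)}
          = {clear(d), holding(c), on(b,g), on(g,b)}

== RESULT ==
["clear(d)", "holding(c)", "on(b,g)", "on(g,b)"]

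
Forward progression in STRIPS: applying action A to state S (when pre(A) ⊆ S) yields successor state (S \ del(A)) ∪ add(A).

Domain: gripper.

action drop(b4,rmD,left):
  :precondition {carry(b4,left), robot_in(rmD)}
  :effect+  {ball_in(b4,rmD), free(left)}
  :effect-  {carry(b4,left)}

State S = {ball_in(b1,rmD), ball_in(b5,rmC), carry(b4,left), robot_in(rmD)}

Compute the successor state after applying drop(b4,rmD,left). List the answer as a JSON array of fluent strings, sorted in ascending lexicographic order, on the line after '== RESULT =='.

Progress:
  pre ⊆ S: {carry(b4,left), robot_in(rmD)} ⊆ S  — applicable
  S \ del = {ball_in(b1,rmD), ball_in(b5,rmC), robot_in(rmD)}
  ∪ add   = {ball_in(b1,rmD), ball_in(b4,rmD), ball_in(b5,rmC), free(left), robot_in(rmD)}

== RESULT ==
["ball_in(b1,rmD)", "ball_in(b4,rmD)", "ball_in(b5,rmC)", "free(left)", "robot_in(rmD)"]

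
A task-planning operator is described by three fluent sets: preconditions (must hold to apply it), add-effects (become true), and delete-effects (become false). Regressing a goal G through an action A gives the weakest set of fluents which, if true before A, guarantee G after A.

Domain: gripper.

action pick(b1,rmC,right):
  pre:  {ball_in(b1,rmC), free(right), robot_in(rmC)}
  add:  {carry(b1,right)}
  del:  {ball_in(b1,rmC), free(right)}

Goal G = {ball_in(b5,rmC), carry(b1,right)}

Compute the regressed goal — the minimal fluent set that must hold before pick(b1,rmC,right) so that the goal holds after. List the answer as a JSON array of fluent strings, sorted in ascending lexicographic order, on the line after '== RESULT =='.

Compute (G \ add) ∪ pre:
  G ∩ del = {}  (empty — regression defined)
  G \ add = {ball_in(b5,rmC), carry(b1,right)} \ {carry(b1,right)} = {ball_in(b5,rmC)}
  ∪ pre   = {ball_in(b5,rmC)} ∪ {ball_in(b1,rmC), free(right), robot_in(rmC)}
          = {ball_in(b1,rmC), ball_in(b5,rmC), free(right), robot_in(rmC)}

== RESULT ==
["ball_in(b1,rmC)", "ball_in(b5,rmC)", "free(right)", "robot_in(rmC)"]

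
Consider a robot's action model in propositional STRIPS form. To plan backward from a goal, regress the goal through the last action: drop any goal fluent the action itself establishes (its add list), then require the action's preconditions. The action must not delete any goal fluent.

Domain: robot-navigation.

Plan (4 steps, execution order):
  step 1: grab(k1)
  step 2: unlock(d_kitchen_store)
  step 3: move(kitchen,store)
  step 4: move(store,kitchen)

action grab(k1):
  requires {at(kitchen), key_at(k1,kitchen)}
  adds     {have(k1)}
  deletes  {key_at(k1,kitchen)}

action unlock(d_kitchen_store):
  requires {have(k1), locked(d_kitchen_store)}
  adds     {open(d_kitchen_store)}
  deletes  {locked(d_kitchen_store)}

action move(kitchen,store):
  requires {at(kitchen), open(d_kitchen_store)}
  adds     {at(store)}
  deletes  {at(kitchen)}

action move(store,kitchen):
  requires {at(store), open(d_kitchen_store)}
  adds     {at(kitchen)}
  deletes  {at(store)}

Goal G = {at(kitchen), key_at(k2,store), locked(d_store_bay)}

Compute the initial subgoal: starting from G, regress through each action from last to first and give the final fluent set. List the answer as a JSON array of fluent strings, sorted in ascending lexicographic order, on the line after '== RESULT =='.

Regress step by step:
  through step 4 (move(store,kitchen)): drop {at(kitchen)}, keep {key_at(k2,store), locked(d_store_bay)}, require {at(store), open(d_kitchen_store)}
    → {at(store), key_at(k2,store), locked(d_store_bay), open(d_kitchen_store)}
  through step 3 (move(kitchen,store)): drop {at(store)}, keep {key_at(k2,store), locked(d_store_bay), open(d_kitchen_store)}, require {at(kitchen), open(d_kitchen_store)}
    → {at(kitchen), key_at(k2,store), locked(d_store_bay), open(d_kitchen_store)}
  through step 2 (unlock(d_kitchen_store)): drop {open(d_kitchen_store)}, keep {at(kitchen), key_at(k2,store), locked(d_store_bay)}, require {have(k1), locked(d_kitchen_store)}
    → {at(kitchen), have(k1), key_at(k2,store), locked(d_kitchen_store), locked(d_store_bay)}
  through step 1 (grab(k1)): drop {have(k1)}, keep {at(kitchen), key_at(k2,store), locked(d_kitchen_store), locked(d_store_bay)}, require {at(kitchen), key_at(k1,kitchen)}
    → {at(kitchen), key_at(k1,kitchen), key_at(k2,store), locked(d_kitchen_store), locked(d_store_bay)}

== RESULT ==
["at(kitchen)", "key_at(k1,kitchen)", "key_at(k2,store)", "locked(d_kitchen_store)", "locked(d_store_bay)"]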